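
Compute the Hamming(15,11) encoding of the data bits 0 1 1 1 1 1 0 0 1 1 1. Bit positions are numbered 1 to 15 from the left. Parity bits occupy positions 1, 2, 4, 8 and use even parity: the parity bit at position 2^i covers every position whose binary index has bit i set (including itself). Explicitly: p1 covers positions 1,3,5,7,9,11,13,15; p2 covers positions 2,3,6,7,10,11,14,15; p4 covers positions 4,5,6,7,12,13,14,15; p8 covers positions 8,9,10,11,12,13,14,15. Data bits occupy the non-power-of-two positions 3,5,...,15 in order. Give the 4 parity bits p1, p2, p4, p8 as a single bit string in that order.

Place data bits at non-power-of-two positions: b3=0, b5=1, b6=1, b7=1, b9=1, b10=1, b11=0, b12=0, b13=1, b14=1, b15=1.
p1 = XOR of data positions {3,5,7,9,11,13,15} = 0⊕1⊕1⊕1⊕0⊕1⊕1 = 1
p2 = XOR of data positions {3,6,7,10,11,14,15} = 0⊕1⊕1⊕1⊕0⊕1⊕1 = 1
p4 = XOR of data positions {5,6,7,12,13,14,15} = 1⊕1⊕1⊕0⊕1⊕1⊕1 = 0
p8 = XOR of data positions {9,10,11,12,13,14,15} = 1⊕1⊕0⊕0⊕1⊕1⊕1 = 1
Parity bits p1,p2,p4,p8 = 1101

1101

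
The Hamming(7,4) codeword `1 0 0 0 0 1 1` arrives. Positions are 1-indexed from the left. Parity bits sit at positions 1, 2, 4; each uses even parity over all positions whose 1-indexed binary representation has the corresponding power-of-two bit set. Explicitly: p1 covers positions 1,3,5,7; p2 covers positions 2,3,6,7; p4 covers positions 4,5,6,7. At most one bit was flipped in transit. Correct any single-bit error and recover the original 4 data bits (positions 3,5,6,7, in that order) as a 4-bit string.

0011

s1: b1⊕b3⊕b5⊕b7 = 1⊕0⊕0⊕1 = 0
s2: b2⊕b3⊕b6⊕b7 = 0⊕0⊕1⊕1 = 0
s4: b4⊕b5⊕b6⊕b7 = 0⊕0⊕1⊕1 = 0
Syndrome (s4...s1) = 000 → position 0 (no error).
No correction needed.
Data bits at positions 3,5,6,7: 0011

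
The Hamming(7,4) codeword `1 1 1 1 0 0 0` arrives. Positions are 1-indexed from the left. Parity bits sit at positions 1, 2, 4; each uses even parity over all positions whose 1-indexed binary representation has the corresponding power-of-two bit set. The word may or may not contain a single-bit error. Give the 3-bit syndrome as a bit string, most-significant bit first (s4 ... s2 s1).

s1: b1⊕b3⊕b5⊕b7 = 1⊕1⊕0⊕0 = 0
s2: b2⊕b3⊕b6⊕b7 = 1⊕1⊕0⊕0 = 0
s4: b4⊕b5⊕b6⊕b7 = 1⊕0⊕0⊕0 = 1
Syndrome (s4...s1) = 100 → position 4.

100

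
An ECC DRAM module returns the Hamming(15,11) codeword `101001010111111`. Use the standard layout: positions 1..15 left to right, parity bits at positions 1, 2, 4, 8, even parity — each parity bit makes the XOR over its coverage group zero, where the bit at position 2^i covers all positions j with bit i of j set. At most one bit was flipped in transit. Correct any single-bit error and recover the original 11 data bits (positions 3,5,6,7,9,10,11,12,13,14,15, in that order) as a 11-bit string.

s1: b1⊕b3⊕b5⊕b7⊕b9⊕b11⊕b13⊕b15 = 1⊕1⊕0⊕0⊕0⊕1⊕1⊕1 = 1
s2: b2⊕b3⊕b6⊕b7⊕b10⊕b11⊕b14⊕b15 = 0⊕1⊕1⊕0⊕1⊕1⊕1⊕1 = 0
s4: b4⊕b5⊕b6⊕b7⊕b12⊕b13⊕b14⊕b15 = 0⊕0⊕1⊕0⊕1⊕1⊕1⊕1 = 1
s8: b8⊕b9⊕b10⊕b11⊕b12⊕b13⊕b14⊕b15 = 1⊕0⊕1⊕1⊕1⊕1⊕1⊕1 = 1
Syndrome (s8...s1) = 1101 → position 13.
Flip bit 13: corrected codeword = 101001010111011
Data bits at positions 3,5,6,7,9,10,11,12,13,14,15: 10100111011

10100111011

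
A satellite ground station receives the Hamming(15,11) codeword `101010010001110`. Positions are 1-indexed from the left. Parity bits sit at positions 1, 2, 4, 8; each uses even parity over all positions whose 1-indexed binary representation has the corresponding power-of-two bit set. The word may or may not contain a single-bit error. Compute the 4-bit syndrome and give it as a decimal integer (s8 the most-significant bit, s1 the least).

0

s1: b1⊕b3⊕b5⊕b7⊕b9⊕b11⊕b13⊕b15 = 1⊕1⊕1⊕0⊕0⊕0⊕1⊕0 = 0
s2: b2⊕b3⊕b6⊕b7⊕b10⊕b11⊕b14⊕b15 = 0⊕1⊕0⊕0⊕0⊕0⊕1⊕0 = 0
s4: b4⊕b5⊕b6⊕b7⊕b12⊕b13⊕b14⊕b15 = 0⊕1⊕0⊕0⊕1⊕1⊕1⊕0 = 0
s8: b8⊕b9⊕b10⊕b11⊕b12⊕b13⊕b14⊕b15 = 1⊕0⊕0⊕0⊕1⊕1⊕1⊕0 = 0
Syndrome (s8...s1) = 0000 → position 0 (no error).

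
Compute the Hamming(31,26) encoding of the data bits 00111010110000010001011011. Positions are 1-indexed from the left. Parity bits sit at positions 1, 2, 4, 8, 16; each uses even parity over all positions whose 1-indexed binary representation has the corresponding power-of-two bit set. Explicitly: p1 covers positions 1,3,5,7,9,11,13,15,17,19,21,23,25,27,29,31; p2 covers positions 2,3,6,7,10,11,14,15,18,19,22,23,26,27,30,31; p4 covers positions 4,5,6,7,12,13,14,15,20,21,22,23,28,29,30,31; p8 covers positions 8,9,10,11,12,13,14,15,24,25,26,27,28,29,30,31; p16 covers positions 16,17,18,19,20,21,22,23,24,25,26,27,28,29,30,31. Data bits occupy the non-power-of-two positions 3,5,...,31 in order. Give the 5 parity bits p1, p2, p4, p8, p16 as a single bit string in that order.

01010

Place data bits at non-power-of-two positions: b3=0, b5=0, b6=1, b7=1, b9=1, b10=0, b11=1, b12=0, b13=1, b14=1, b15=0, b17=0, b18=0, b19=0, b20=0, b21=1, b22=0, b23=0, b24=0, b25=1, b26=0, b27=1, b28=1, b29=0, b30=1, b31=1.
p1 = XOR of data positions {3,5,7,9,11,13,15,17,19,21,23,25,27,29,31} = 0⊕0⊕1⊕1⊕1⊕1⊕0⊕0⊕0⊕1⊕0⊕1⊕1⊕0⊕1 = 0
p2 = XOR of data positions {3,6,7,10,11,14,15,18,19,22,23,26,27,30,31} = 0⊕1⊕1⊕0⊕1⊕1⊕0⊕0⊕0⊕0⊕0⊕0⊕1⊕1⊕1 = 1
p4 = XOR of data positions {5,6,7,12,13,14,15,20,21,22,23,28,29,30,31} = 0⊕1⊕1⊕0⊕1⊕1⊕0⊕0⊕1⊕0⊕0⊕1⊕0⊕1⊕1 = 0
p8 = XOR of data positions {9,10,11,12,13,14,15,24,25,26,27,28,29,30,31} = 1⊕0⊕1⊕0⊕1⊕1⊕0⊕0⊕1⊕0⊕1⊕1⊕0⊕1⊕1 = 1
p16 = XOR of data positions {17,18,19,20,21,22,23,24,25,26,27,28,29,30,31} = 0⊕0⊕0⊕0⊕1⊕0⊕0⊕0⊕1⊕0⊕1⊕1⊕0⊕1⊕1 = 0
Parity bits p1,p2,p4,p8,p16 = 01010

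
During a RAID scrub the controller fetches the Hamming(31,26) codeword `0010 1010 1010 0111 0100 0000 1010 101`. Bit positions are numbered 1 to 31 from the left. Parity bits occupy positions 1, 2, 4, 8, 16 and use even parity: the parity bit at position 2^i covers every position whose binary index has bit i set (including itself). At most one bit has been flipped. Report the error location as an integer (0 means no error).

0

s1: b1⊕b3⊕b5⊕b7⊕b9⊕b11⊕b13⊕b15⊕b17⊕b19⊕b21⊕b23⊕b25⊕b27⊕b29⊕b31 = 0⊕1⊕1⊕1⊕1⊕1⊕0⊕1⊕0⊕0⊕0⊕0⊕1⊕1⊕1⊕1 = 0
s2: b2⊕b3⊕b6⊕b7⊕b10⊕b11⊕b14⊕b15⊕b18⊕b19⊕b22⊕b23⊕b26⊕b27⊕b30⊕b31 = 0⊕1⊕0⊕1⊕0⊕1⊕1⊕1⊕1⊕0⊕0⊕0⊕0⊕1⊕0⊕1 = 0
s4: b4⊕b5⊕b6⊕b7⊕b12⊕b13⊕b14⊕b15⊕b20⊕b21⊕b22⊕b23⊕b28⊕b29⊕b30⊕b31 = 0⊕1⊕0⊕1⊕0⊕0⊕1⊕1⊕0⊕0⊕0⊕0⊕0⊕1⊕0⊕1 = 0
s8: b8⊕b9⊕b10⊕b11⊕b12⊕b13⊕b14⊕b15⊕b24⊕b25⊕b26⊕b27⊕b28⊕b29⊕b30⊕b31 = 0⊕1⊕0⊕1⊕0⊕0⊕1⊕1⊕0⊕1⊕0⊕1⊕0⊕1⊕0⊕1 = 0
s16: b16⊕b17⊕b18⊕b19⊕b20⊕b21⊕b22⊕b23⊕b24⊕b25⊕b26⊕b27⊕b28⊕b29⊕b30⊕b31 = 1⊕0⊕1⊕0⊕0⊕0⊕0⊕0⊕0⊕1⊕0⊕1⊕0⊕1⊕0⊕1 = 0
Syndrome (s16...s1) = 00000 → position 0 (no error).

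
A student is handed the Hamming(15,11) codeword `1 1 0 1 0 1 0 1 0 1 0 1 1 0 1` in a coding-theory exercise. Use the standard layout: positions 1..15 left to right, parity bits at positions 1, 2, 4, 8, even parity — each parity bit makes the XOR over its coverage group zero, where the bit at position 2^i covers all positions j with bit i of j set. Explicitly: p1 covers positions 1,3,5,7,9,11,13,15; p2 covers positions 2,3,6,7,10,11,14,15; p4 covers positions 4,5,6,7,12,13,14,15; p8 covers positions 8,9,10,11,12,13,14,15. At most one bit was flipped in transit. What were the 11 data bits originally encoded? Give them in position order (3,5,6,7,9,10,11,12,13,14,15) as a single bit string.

s1: b1⊕b3⊕b5⊕b7⊕b9⊕b11⊕b13⊕b15 = 1⊕0⊕0⊕0⊕0⊕0⊕1⊕1 = 1
s2: b2⊕b3⊕b6⊕b7⊕b10⊕b11⊕b14⊕b15 = 1⊕0⊕1⊕0⊕1⊕0⊕0⊕1 = 0
s4: b4⊕b5⊕b6⊕b7⊕b12⊕b13⊕b14⊕b15 = 1⊕0⊕1⊕0⊕1⊕1⊕0⊕1 = 1
s8: b8⊕b9⊕b10⊕b11⊕b12⊕b13⊕b14⊕b15 = 1⊕0⊕1⊕0⊕1⊕1⊕0⊕1 = 1
Syndrome (s8...s1) = 1101 → position 13.
Flip bit 13: corrected codeword = 110101010101001
Data bits at positions 3,5,6,7,9,10,11,12,13,14,15: 00100101001

00100101001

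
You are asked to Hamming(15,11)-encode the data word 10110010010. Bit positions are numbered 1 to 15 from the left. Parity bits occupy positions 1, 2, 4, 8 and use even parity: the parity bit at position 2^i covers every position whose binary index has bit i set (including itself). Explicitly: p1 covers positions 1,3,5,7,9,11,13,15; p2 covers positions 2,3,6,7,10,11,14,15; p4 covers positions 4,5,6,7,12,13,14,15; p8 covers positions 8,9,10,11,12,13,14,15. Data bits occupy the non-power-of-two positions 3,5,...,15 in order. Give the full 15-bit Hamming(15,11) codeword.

111101100010010

Place data bits at non-power-of-two positions: b3=1, b5=0, b6=1, b7=1, b9=0, b10=0, b11=1, b12=0, b13=0, b14=1, b15=0.
p1 = XOR of data positions {3,5,7,9,11,13,15} = 1⊕0⊕1⊕0⊕1⊕0⊕0 = 1
p2 = XOR of data positions {3,6,7,10,11,14,15} = 1⊕1⊕1⊕0⊕1⊕1⊕0 = 1
p4 = XOR of data positions {5,6,7,12,13,14,15} = 0⊕1⊕1⊕0⊕0⊕1⊕0 = 1
p8 = XOR of data positions {9,10,11,12,13,14,15} = 0⊕0⊕1⊕0⊕0⊕1⊕0 = 0
Codeword b1..b15 = 111101100010010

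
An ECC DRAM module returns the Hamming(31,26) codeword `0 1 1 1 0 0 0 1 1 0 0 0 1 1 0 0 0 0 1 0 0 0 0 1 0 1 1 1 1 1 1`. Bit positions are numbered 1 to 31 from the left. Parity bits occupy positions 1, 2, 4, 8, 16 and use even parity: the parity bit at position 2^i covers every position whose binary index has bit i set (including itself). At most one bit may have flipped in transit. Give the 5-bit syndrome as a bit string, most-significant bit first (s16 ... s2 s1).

s1: b1⊕b3⊕b5⊕b7⊕b9⊕b11⊕b13⊕b15⊕b17⊕b19⊕b21⊕b23⊕b25⊕b27⊕b29⊕b31 = 0⊕1⊕0⊕0⊕1⊕0⊕1⊕0⊕0⊕1⊕0⊕0⊕0⊕1⊕1⊕1 = 1
s2: b2⊕b3⊕b6⊕b7⊕b10⊕b11⊕b14⊕b15⊕b18⊕b19⊕b22⊕b23⊕b26⊕b27⊕b30⊕b31 = 1⊕1⊕0⊕0⊕0⊕0⊕1⊕0⊕0⊕1⊕0⊕0⊕1⊕1⊕1⊕1 = 0
s4: b4⊕b5⊕b6⊕b7⊕b12⊕b13⊕b14⊕b15⊕b20⊕b21⊕b22⊕b23⊕b28⊕b29⊕b30⊕b31 = 1⊕0⊕0⊕0⊕0⊕1⊕1⊕0⊕0⊕0⊕0⊕0⊕1⊕1⊕1⊕1 = 1
s8: b8⊕b9⊕b10⊕b11⊕b12⊕b13⊕b14⊕b15⊕b24⊕b25⊕b26⊕b27⊕b28⊕b29⊕b30⊕b31 = 1⊕1⊕0⊕0⊕0⊕1⊕1⊕0⊕1⊕0⊕1⊕1⊕1⊕1⊕1⊕1 = 1
s16: b16⊕b17⊕b18⊕b19⊕b20⊕b21⊕b22⊕b23⊕b24⊕b25⊕b26⊕b27⊕b28⊕b29⊕b30⊕b31 = 0⊕0⊕0⊕1⊕0⊕0⊕0⊕0⊕1⊕0⊕1⊕1⊕1⊕1⊕1⊕1 = 0
Syndrome (s16...s1) = 01101 → position 13.

01101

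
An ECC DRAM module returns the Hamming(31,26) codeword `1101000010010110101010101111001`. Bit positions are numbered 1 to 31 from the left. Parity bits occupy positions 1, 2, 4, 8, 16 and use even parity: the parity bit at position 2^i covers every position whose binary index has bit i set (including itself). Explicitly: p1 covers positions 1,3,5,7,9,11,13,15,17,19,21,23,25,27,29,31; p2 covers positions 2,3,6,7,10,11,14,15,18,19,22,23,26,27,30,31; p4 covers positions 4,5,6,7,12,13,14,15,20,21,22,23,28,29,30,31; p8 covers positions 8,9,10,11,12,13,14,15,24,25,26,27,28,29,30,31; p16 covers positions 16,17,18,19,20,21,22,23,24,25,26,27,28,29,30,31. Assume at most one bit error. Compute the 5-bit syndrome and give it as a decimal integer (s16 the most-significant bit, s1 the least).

s1: b1⊕b3⊕b5⊕b7⊕b9⊕b11⊕b13⊕b15⊕b17⊕b19⊕b21⊕b23⊕b25⊕b27⊕b29⊕b31 = 1⊕0⊕0⊕0⊕1⊕0⊕0⊕1⊕1⊕1⊕1⊕1⊕1⊕1⊕0⊕1 = 0
s2: b2⊕b3⊕b6⊕b7⊕b10⊕b11⊕b14⊕b15⊕b18⊕b19⊕b22⊕b23⊕b26⊕b27⊕b30⊕b31 = 1⊕0⊕0⊕0⊕0⊕0⊕1⊕1⊕0⊕1⊕0⊕1⊕1⊕1⊕0⊕1 = 0
s4: b4⊕b5⊕b6⊕b7⊕b12⊕b13⊕b14⊕b15⊕b20⊕b21⊕b22⊕b23⊕b28⊕b29⊕b30⊕b31 = 1⊕0⊕0⊕0⊕1⊕0⊕1⊕1⊕0⊕1⊕0⊕1⊕1⊕0⊕0⊕1 = 0
s8: b8⊕b9⊕b10⊕b11⊕b12⊕b13⊕b14⊕b15⊕b24⊕b25⊕b26⊕b27⊕b28⊕b29⊕b30⊕b31 = 0⊕1⊕0⊕0⊕1⊕0⊕1⊕1⊕0⊕1⊕1⊕1⊕1⊕0⊕0⊕1 = 1
s16: b16⊕b17⊕b18⊕b19⊕b20⊕b21⊕b22⊕b23⊕b24⊕b25⊕b26⊕b27⊕b28⊕b29⊕b30⊕b31 = 0⊕1⊕0⊕1⊕0⊕1⊕0⊕1⊕0⊕1⊕1⊕1⊕1⊕0⊕0⊕1 = 1
Syndrome (s16...s1) = 11000 → position 24.

24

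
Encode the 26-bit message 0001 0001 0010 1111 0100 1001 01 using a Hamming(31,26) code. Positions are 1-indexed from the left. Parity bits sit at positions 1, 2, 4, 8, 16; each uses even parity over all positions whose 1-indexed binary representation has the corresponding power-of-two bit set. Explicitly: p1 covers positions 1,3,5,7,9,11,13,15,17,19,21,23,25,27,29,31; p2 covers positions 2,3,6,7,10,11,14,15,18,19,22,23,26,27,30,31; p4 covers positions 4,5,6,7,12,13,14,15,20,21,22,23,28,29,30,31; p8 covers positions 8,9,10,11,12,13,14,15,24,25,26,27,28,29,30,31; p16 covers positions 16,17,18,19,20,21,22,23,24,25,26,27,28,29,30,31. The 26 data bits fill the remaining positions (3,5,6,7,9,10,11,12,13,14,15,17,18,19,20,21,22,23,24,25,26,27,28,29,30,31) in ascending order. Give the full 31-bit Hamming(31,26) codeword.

1100001100010010011110100100101

Place data bits at non-power-of-two positions: b3=0, b5=0, b6=0, b7=1, b9=0, b10=0, b11=0, b12=1, b13=0, b14=0, b15=1, b17=0, b18=1, b19=1, b20=1, b21=1, b22=0, b23=1, b24=0, b25=0, b26=1, b27=0, b28=0, b29=1, b30=0, b31=1.
p1 = XOR of data positions {3,5,7,9,11,13,15,17,19,21,23,25,27,29,31} = 0⊕0⊕1⊕0⊕0⊕0⊕1⊕0⊕1⊕1⊕1⊕0⊕0⊕1⊕1 = 1
p2 = XOR of data positions {3,6,7,10,11,14,15,18,19,22,23,26,27,30,31} = 0⊕0⊕1⊕0⊕0⊕0⊕1⊕1⊕1⊕0⊕1⊕1⊕0⊕0⊕1 = 1
p4 = XOR of data positions {5,6,7,12,13,14,15,20,21,22,23,28,29,30,31} = 0⊕0⊕1⊕1⊕0⊕0⊕1⊕1⊕1⊕0⊕1⊕0⊕1⊕0⊕1 = 0
p8 = XOR of data positions {9,10,11,12,13,14,15,24,25,26,27,28,29,30,31} = 0⊕0⊕0⊕1⊕0⊕0⊕1⊕0⊕0⊕1⊕0⊕0⊕1⊕0⊕1 = 1
p16 = XOR of data positions {17,18,19,20,21,22,23,24,25,26,27,28,29,30,31} = 0⊕1⊕1⊕1⊕1⊕0⊕1⊕0⊕0⊕1⊕0⊕0⊕1⊕0⊕1 = 0
Codeword b1..b31 = 1100001100010010011110100100101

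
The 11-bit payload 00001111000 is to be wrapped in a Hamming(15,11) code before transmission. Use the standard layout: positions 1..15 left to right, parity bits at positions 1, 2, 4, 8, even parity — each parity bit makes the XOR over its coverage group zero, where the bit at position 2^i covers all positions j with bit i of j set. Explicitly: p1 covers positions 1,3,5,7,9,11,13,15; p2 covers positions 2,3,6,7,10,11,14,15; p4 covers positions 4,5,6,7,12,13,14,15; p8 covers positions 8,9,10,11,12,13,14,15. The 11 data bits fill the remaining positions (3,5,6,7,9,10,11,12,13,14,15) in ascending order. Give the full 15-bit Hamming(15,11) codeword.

000100001111000

Place data bits at non-power-of-two positions: b3=0, b5=0, b6=0, b7=0, b9=1, b10=1, b11=1, b12=1, b13=0, b14=0, b15=0.
p1 = XOR of data positions {3,5,7,9,11,13,15} = 0⊕0⊕0⊕1⊕1⊕0⊕0 = 0
p2 = XOR of data positions {3,6,7,10,11,14,15} = 0⊕0⊕0⊕1⊕1⊕0⊕0 = 0
p4 = XOR of data positions {5,6,7,12,13,14,15} = 0⊕0⊕0⊕1⊕0⊕0⊕0 = 1
p8 = XOR of data positions {9,10,11,12,13,14,15} = 1⊕1⊕1⊕1⊕0⊕0⊕0 = 0
Codeword b1..b15 = 000100001111000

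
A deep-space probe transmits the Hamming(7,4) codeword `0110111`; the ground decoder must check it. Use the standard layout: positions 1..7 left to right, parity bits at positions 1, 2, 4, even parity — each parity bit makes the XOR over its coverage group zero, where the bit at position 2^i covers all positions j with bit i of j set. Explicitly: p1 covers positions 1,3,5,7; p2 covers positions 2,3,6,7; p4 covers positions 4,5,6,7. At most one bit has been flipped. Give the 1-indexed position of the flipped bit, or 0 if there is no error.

s1: b1⊕b3⊕b5⊕b7 = 0⊕1⊕1⊕1 = 1
s2: b2⊕b3⊕b6⊕b7 = 1⊕1⊕1⊕1 = 0
s4: b4⊕b5⊕b6⊕b7 = 0⊕1⊕1⊕1 = 1
Syndrome (s4...s1) = 101 → position 5.

5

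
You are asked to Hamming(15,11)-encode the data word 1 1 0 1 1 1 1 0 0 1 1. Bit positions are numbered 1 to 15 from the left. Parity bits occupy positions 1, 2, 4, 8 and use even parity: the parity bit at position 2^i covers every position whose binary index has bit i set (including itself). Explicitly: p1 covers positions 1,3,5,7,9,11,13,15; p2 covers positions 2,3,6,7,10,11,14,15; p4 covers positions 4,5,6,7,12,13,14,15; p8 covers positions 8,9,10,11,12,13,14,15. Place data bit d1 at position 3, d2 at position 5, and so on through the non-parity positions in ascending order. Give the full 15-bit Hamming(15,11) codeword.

001010111110011

Place data bits at non-power-of-two positions: b3=1, b5=1, b6=0, b7=1, b9=1, b10=1, b11=1, b12=0, b13=0, b14=1, b15=1.
p1 = XOR of data positions {3,5,7,9,11,13,15} = 1⊕1⊕1⊕1⊕1⊕0⊕1 = 0
p2 = XOR of data positions {3,6,7,10,11,14,15} = 1⊕0⊕1⊕1⊕1⊕1⊕1 = 0
p4 = XOR of data positions {5,6,7,12,13,14,15} = 1⊕0⊕1⊕0⊕0⊕1⊕1 = 0
p8 = XOR of data positions {9,10,11,12,13,14,15} = 1⊕1⊕1⊕0⊕0⊕1⊕1 = 1
Codeword b1..b15 = 001010111110011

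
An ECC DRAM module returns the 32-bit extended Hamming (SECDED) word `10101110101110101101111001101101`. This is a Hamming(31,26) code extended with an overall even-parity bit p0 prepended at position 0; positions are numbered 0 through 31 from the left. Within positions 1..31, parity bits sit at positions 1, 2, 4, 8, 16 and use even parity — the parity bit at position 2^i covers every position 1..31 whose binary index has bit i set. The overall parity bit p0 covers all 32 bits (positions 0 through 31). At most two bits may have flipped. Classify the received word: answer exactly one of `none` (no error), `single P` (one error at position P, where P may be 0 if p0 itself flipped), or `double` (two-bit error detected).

s1: b1⊕b3⊕b5⊕b7⊕b9⊕b11⊕b13⊕b15⊕b17⊕b19⊕b21⊕b23⊕b25⊕b27⊕b29⊕b31 = 0⊕0⊕1⊕0⊕0⊕1⊕0⊕0⊕1⊕1⊕1⊕0⊕1⊕0⊕1⊕1 = 0
s2: b2⊕b3⊕b6⊕b7⊕b10⊕b11⊕b14⊕b15⊕b18⊕b19⊕b22⊕b23⊕b26⊕b27⊕b30⊕b31 = 1⊕0⊕1⊕0⊕1⊕1⊕1⊕0⊕0⊕1⊕1⊕0⊕1⊕0⊕0⊕1 = 1
s4: b4⊕b5⊕b6⊕b7⊕b12⊕b13⊕b14⊕b15⊕b20⊕b21⊕b22⊕b23⊕b28⊕b29⊕b30⊕b31 = 1⊕1⊕1⊕0⊕1⊕0⊕1⊕0⊕1⊕1⊕1⊕0⊕1⊕1⊕0⊕1 = 1
s8: b8⊕b9⊕b10⊕b11⊕b12⊕b13⊕b14⊕b15⊕b24⊕b25⊕b26⊕b27⊕b28⊕b29⊕b30⊕b31 = 1⊕0⊕1⊕1⊕1⊕0⊕1⊕0⊕0⊕1⊕1⊕0⊕1⊕1⊕0⊕1 = 0
s16: b16⊕b17⊕b18⊕b19⊕b20⊕b21⊕b22⊕b23⊕b24⊕b25⊕b26⊕b27⊕b28⊕b29⊕b30⊕b31 = 1⊕1⊕0⊕1⊕1⊕1⊕1⊕0⊕0⊕1⊕1⊕0⊕1⊕1⊕0⊕1 = 1
Syndrome (s16...s1) = 10110 → position 22.
Overall parity (XOR of all 32 bits, including p0): 1⊕0⊕1⊕0⊕1⊕1⊕1⊕0⊕1⊕0⊕1⊕1⊕1⊕0⊕1⊕0⊕1⊕1⊕0⊕1⊕1⊕1⊕1⊕0⊕0⊕1⊕1⊕0⊕1⊕1⊕0⊕1 = 1
Overall=1, syndrome position=22 → single-bit error at position 22.

single 22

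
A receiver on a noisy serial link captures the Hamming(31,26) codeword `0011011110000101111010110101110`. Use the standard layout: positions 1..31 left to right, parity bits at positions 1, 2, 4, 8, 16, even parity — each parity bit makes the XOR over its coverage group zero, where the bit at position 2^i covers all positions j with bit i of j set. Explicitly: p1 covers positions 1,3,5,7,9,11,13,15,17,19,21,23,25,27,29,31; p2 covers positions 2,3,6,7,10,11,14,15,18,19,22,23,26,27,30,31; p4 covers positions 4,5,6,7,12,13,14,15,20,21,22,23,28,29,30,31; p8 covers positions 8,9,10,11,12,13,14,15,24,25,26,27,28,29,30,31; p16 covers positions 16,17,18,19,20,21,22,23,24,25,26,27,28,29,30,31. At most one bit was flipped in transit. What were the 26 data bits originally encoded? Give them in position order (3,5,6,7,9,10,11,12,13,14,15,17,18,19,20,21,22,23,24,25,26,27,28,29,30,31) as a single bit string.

s1: b1⊕b3⊕b5⊕b7⊕b9⊕b11⊕b13⊕b15⊕b17⊕b19⊕b21⊕b23⊕b25⊕b27⊕b29⊕b31 = 0⊕1⊕0⊕1⊕1⊕0⊕0⊕0⊕1⊕1⊕1⊕1⊕0⊕0⊕1⊕0 = 0
s2: b2⊕b3⊕b6⊕b7⊕b10⊕b11⊕b14⊕b15⊕b18⊕b19⊕b22⊕b23⊕b26⊕b27⊕b30⊕b31 = 0⊕1⊕1⊕1⊕0⊕0⊕1⊕0⊕1⊕1⊕0⊕1⊕1⊕0⊕1⊕0 = 1
s4: b4⊕b5⊕b6⊕b7⊕b12⊕b13⊕b14⊕b15⊕b20⊕b21⊕b22⊕b23⊕b28⊕b29⊕b30⊕b31 = 1⊕0⊕1⊕1⊕0⊕0⊕1⊕0⊕0⊕1⊕0⊕1⊕1⊕1⊕1⊕0 = 1
s8: b8⊕b9⊕b10⊕b11⊕b12⊕b13⊕b14⊕b15⊕b24⊕b25⊕b26⊕b27⊕b28⊕b29⊕b30⊕b31 = 1⊕1⊕0⊕0⊕0⊕0⊕1⊕0⊕1⊕0⊕1⊕0⊕1⊕1⊕1⊕0 = 0
s16: b16⊕b17⊕b18⊕b19⊕b20⊕b21⊕b22⊕b23⊕b24⊕b25⊕b26⊕b27⊕b28⊕b29⊕b30⊕b31 = 1⊕1⊕1⊕1⊕0⊕1⊕0⊕1⊕1⊕0⊕1⊕0⊕1⊕1⊕1⊕0 = 1
Syndrome (s16...s1) = 10110 → position 22.
Flip bit 22: corrected codeword = 0011011110000101111011110101110
Data bits at positions 3,5,6,7,9,10,11,12,13,14,15,17,18,19,20,21,22,23,24,25,26,27,28,29,30,31: 10111000010111011110101110

10111000010111011110101110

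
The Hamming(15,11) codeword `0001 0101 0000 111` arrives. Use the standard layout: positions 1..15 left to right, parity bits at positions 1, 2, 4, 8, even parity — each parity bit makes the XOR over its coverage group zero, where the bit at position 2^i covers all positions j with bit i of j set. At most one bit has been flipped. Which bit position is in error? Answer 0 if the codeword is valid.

s1: b1⊕b3⊕b5⊕b7⊕b9⊕b11⊕b13⊕b15 = 0⊕0⊕0⊕0⊕0⊕0⊕1⊕1 = 0
s2: b2⊕b3⊕b6⊕b7⊕b10⊕b11⊕b14⊕b15 = 0⊕0⊕1⊕0⊕0⊕0⊕1⊕1 = 1
s4: b4⊕b5⊕b6⊕b7⊕b12⊕b13⊕b14⊕b15 = 1⊕0⊕1⊕0⊕0⊕1⊕1⊕1 = 1
s8: b8⊕b9⊕b10⊕b11⊕b12⊕b13⊕b14⊕b15 = 1⊕0⊕0⊕0⊕0⊕1⊕1⊕1 = 0
Syndrome (s8...s1) = 0110 → position 6.

6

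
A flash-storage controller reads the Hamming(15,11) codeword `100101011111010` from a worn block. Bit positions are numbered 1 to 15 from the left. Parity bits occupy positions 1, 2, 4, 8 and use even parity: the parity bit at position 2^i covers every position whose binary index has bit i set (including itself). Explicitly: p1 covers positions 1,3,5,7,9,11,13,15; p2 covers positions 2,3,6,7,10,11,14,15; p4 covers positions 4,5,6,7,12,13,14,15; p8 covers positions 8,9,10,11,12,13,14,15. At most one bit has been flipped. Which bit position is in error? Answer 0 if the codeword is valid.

1

s1: b1⊕b3⊕b5⊕b7⊕b9⊕b11⊕b13⊕b15 = 1⊕0⊕0⊕0⊕1⊕1⊕0⊕0 = 1
s2: b2⊕b3⊕b6⊕b7⊕b10⊕b11⊕b14⊕b15 = 0⊕0⊕1⊕0⊕1⊕1⊕1⊕0 = 0
s4: b4⊕b5⊕b6⊕b7⊕b12⊕b13⊕b14⊕b15 = 1⊕0⊕1⊕0⊕1⊕0⊕1⊕0 = 0
s8: b8⊕b9⊕b10⊕b11⊕b12⊕b13⊕b14⊕b15 = 1⊕1⊕1⊕1⊕1⊕0⊕1⊕0 = 0
Syndrome (s8...s1) = 0001 → position 1.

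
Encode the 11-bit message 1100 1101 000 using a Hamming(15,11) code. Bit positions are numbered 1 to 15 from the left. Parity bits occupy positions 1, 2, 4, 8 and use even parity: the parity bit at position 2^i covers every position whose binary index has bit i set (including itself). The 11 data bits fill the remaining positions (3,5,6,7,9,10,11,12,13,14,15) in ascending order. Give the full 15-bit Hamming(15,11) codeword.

101010011101000

Place data bits at non-power-of-two positions: b3=1, b5=1, b6=0, b7=0, b9=1, b10=1, b11=0, b12=1, b13=0, b14=0, b15=0.
p1 = XOR of data positions {3,5,7,9,11,13,15} = 1⊕1⊕0⊕1⊕0⊕0⊕0 = 1
p2 = XOR of data positions {3,6,7,10,11,14,15} = 1⊕0⊕0⊕1⊕0⊕0⊕0 = 0
p4 = XOR of data positions {5,6,7,12,13,14,15} = 1⊕0⊕0⊕1⊕0⊕0⊕0 = 0
p8 = XOR of data positions {9,10,11,12,13,14,15} = 1⊕1⊕0⊕1⊕0⊕0⊕0 = 1
Codeword b1..b15 = 101010011101000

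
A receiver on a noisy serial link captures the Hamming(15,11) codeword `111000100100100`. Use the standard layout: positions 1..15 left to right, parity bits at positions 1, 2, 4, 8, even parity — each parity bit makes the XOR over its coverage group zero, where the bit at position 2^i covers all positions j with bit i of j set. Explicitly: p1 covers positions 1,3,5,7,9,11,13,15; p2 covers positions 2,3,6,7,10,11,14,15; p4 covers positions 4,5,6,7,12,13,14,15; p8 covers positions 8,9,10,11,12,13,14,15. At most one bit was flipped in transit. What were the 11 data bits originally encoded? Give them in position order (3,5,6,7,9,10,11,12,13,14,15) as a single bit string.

s1: b1⊕b3⊕b5⊕b7⊕b9⊕b11⊕b13⊕b15 = 1⊕1⊕0⊕1⊕0⊕0⊕1⊕0 = 0
s2: b2⊕b3⊕b6⊕b7⊕b10⊕b11⊕b14⊕b15 = 1⊕1⊕0⊕1⊕1⊕0⊕0⊕0 = 0
s4: b4⊕b5⊕b6⊕b7⊕b12⊕b13⊕b14⊕b15 = 0⊕0⊕0⊕1⊕0⊕1⊕0⊕0 = 0
s8: b8⊕b9⊕b10⊕b11⊕b12⊕b13⊕b14⊕b15 = 0⊕0⊕1⊕0⊕0⊕1⊕0⊕0 = 0
Syndrome (s8...s1) = 0000 → position 0 (no error).
No correction needed.
Data bits at positions 3,5,6,7,9,10,11,12,13,14,15: 10010100100

10010100100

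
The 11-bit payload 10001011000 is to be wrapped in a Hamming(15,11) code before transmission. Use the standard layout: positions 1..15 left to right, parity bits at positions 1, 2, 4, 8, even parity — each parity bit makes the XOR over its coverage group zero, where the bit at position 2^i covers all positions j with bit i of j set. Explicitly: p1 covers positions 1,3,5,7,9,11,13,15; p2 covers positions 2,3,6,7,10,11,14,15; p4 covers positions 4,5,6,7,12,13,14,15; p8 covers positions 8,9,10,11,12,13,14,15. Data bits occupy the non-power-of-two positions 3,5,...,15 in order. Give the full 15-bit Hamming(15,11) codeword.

101100011011000

Place data bits at non-power-of-two positions: b3=1, b5=0, b6=0, b7=0, b9=1, b10=0, b11=1, b12=1, b13=0, b14=0, b15=0.
p1 = XOR of data positions {3,5,7,9,11,13,15} = 1⊕0⊕0⊕1⊕1⊕0⊕0 = 1
p2 = XOR of data positions {3,6,7,10,11,14,15} = 1⊕0⊕0⊕0⊕1⊕0⊕0 = 0
p4 = XOR of data positions {5,6,7,12,13,14,15} = 0⊕0⊕0⊕1⊕0⊕0⊕0 = 1
p8 = XOR of data positions {9,10,11,12,13,14,15} = 1⊕0⊕1⊕1⊕0⊕0⊕0 = 1
Codeword b1..b15 = 101100011011000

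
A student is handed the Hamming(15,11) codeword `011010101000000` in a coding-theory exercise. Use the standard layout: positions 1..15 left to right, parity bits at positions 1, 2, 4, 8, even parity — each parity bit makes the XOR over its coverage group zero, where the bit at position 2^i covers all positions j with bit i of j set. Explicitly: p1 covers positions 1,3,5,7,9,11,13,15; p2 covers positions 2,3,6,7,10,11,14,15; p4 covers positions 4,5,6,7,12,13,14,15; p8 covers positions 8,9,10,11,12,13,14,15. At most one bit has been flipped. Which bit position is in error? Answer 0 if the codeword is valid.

10

s1: b1⊕b3⊕b5⊕b7⊕b9⊕b11⊕b13⊕b15 = 0⊕1⊕1⊕1⊕1⊕0⊕0⊕0 = 0
s2: b2⊕b3⊕b6⊕b7⊕b10⊕b11⊕b14⊕b15 = 1⊕1⊕0⊕1⊕0⊕0⊕0⊕0 = 1
s4: b4⊕b5⊕b6⊕b7⊕b12⊕b13⊕b14⊕b15 = 0⊕1⊕0⊕1⊕0⊕0⊕0⊕0 = 0
s8: b8⊕b9⊕b10⊕b11⊕b12⊕b13⊕b14⊕b15 = 0⊕1⊕0⊕0⊕0⊕0⊕0⊕0 = 1
Syndrome (s8...s1) = 1010 → position 10.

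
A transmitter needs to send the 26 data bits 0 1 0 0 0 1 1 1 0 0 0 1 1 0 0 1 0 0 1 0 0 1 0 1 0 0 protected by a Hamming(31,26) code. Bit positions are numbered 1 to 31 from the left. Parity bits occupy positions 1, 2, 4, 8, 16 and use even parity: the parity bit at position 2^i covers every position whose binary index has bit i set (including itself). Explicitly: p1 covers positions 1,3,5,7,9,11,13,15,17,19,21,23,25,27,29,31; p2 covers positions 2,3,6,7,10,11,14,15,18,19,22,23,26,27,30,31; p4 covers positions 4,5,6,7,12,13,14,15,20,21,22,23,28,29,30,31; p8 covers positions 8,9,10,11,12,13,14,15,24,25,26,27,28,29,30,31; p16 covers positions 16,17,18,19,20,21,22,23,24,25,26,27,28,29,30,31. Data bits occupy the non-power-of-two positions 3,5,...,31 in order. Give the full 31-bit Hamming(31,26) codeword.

0000100001110000110010010010100

Place data bits at non-power-of-two positions: b3=0, b5=1, b6=0, b7=0, b9=0, b10=1, b11=1, b12=1, b13=0, b14=0, b15=0, b17=1, b18=1, b19=0, b20=0, b21=1, b22=0, b23=0, b24=1, b25=0, b26=0, b27=1, b28=0, b29=1, b30=0, b31=0.
p1 = XOR of data positions {3,5,7,9,11,13,15,17,19,21,23,25,27,29,31} = 0⊕1⊕0⊕0⊕1⊕0⊕0⊕1⊕0⊕1⊕0⊕0⊕1⊕1⊕0 = 0
p2 = XOR of data positions {3,6,7,10,11,14,15,18,19,22,23,26,27,30,31} = 0⊕0⊕0⊕1⊕1⊕0⊕0⊕1⊕0⊕0⊕0⊕0⊕1⊕0⊕0 = 0
p4 = XOR of data positions {5,6,7,12,13,14,15,20,21,22,23,28,29,30,31} = 1⊕0⊕0⊕1⊕0⊕0⊕0⊕0⊕1⊕0⊕0⊕0⊕1⊕0⊕0 = 0
p8 = XOR of data positions {9,10,11,12,13,14,15,24,25,26,27,28,29,30,31} = 0⊕1⊕1⊕1⊕0⊕0⊕0⊕1⊕0⊕0⊕1⊕0⊕1⊕0⊕0 = 0
p16 = XOR of data positions {17,18,19,20,21,22,23,24,25,26,27,28,29,30,31} = 1⊕1⊕0⊕0⊕1⊕0⊕0⊕1⊕0⊕0⊕1⊕0⊕1⊕0⊕0 = 0
Codeword b1..b31 = 0000100001110000110010010010100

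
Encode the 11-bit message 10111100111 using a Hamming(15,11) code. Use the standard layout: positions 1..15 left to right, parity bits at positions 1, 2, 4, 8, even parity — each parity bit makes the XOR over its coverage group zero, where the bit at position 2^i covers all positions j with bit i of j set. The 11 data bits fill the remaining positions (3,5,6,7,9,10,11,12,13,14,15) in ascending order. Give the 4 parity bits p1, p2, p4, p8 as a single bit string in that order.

1011

Place data bits at non-power-of-two positions: b3=1, b5=0, b6=1, b7=1, b9=1, b10=1, b11=0, b12=0, b13=1, b14=1, b15=1.
p1 = XOR of data positions {3,5,7,9,11,13,15} = 1⊕0⊕1⊕1⊕0⊕1⊕1 = 1
p2 = XOR of data positions {3,6,7,10,11,14,15} = 1⊕1⊕1⊕1⊕0⊕1⊕1 = 0
p4 = XOR of data positions {5,6,7,12,13,14,15} = 0⊕1⊕1⊕0⊕1⊕1⊕1 = 1
p8 = XOR of data positions {9,10,11,12,13,14,15} = 1⊕1⊕0⊕0⊕1⊕1⊕1 = 1
Parity bits p1,p2,p4,p8 = 1011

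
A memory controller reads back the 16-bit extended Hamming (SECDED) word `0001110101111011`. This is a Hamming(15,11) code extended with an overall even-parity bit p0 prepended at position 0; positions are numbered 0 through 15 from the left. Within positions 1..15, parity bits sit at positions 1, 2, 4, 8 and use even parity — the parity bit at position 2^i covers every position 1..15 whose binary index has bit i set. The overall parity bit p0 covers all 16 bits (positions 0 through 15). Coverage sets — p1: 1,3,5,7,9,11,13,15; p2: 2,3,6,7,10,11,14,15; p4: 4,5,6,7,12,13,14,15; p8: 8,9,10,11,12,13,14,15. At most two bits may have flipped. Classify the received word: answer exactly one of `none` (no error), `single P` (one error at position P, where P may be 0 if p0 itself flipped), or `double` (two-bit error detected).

none

s1: b1⊕b3⊕b5⊕b7⊕b9⊕b11⊕b13⊕b15 = 0⊕1⊕1⊕1⊕1⊕1⊕0⊕1 = 0
s2: b2⊕b3⊕b6⊕b7⊕b10⊕b11⊕b14⊕b15 = 0⊕1⊕0⊕1⊕1⊕1⊕1⊕1 = 0
s4: b4⊕b5⊕b6⊕b7⊕b12⊕b13⊕b14⊕b15 = 1⊕1⊕0⊕1⊕1⊕0⊕1⊕1 = 0
s8: b8⊕b9⊕b10⊕b11⊕b12⊕b13⊕b14⊕b15 = 0⊕1⊕1⊕1⊕1⊕0⊕1⊕1 = 0
Syndrome (s8...s1) = 0000 → position 0 (no error).
Overall parity (XOR of all 16 bits, including p0): 0⊕0⊕0⊕1⊕1⊕1⊕0⊕1⊕0⊕1⊕1⊕1⊕1⊕0⊕1⊕1 = 0
Overall=0, syndrome position=0 → no error.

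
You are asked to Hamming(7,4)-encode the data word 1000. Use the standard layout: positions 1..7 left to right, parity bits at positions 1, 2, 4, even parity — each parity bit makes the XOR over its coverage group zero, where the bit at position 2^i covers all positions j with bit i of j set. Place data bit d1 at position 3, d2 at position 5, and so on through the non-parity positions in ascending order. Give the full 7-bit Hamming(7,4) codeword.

Place data bits at non-power-of-two positions: b3=1, b5=0, b6=0, b7=0.
p1 = XOR of data positions {3,5,7} = 1⊕0⊕0 = 1
p2 = XOR of data positions {3,6,7} = 1⊕0⊕0 = 1
p4 = XOR of data positions {5,6,7} = 0⊕0⊕0 = 0
Codeword b1..b7 = 1110000

1110000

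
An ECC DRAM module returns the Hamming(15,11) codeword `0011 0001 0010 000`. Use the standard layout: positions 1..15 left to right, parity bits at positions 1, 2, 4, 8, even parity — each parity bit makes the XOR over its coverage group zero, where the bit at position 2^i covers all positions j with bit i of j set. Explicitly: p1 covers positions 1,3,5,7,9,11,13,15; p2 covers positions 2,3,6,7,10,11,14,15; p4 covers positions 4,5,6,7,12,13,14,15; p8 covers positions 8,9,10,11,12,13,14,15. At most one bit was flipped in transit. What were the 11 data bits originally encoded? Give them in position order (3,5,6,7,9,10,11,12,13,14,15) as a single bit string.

s1: b1⊕b3⊕b5⊕b7⊕b9⊕b11⊕b13⊕b15 = 0⊕1⊕0⊕0⊕0⊕1⊕0⊕0 = 0
s2: b2⊕b3⊕b6⊕b7⊕b10⊕b11⊕b14⊕b15 = 0⊕1⊕0⊕0⊕0⊕1⊕0⊕0 = 0
s4: b4⊕b5⊕b6⊕b7⊕b12⊕b13⊕b14⊕b15 = 1⊕0⊕0⊕0⊕0⊕0⊕0⊕0 = 1
s8: b8⊕b9⊕b10⊕b11⊕b12⊕b13⊕b14⊕b15 = 1⊕0⊕0⊕1⊕0⊕0⊕0⊕0 = 0
Syndrome (s8...s1) = 0100 → position 4.
Flip bit 4: corrected codeword = 001000010010000
Data bits at positions 3,5,6,7,9,10,11,12,13,14,15: 10000010000

10000010000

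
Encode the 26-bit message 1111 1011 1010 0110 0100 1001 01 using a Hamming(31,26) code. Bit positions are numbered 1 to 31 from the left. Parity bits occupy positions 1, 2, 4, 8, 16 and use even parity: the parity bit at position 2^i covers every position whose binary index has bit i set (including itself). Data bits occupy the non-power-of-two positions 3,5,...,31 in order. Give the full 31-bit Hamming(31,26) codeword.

Place data bits at non-power-of-two positions: b3=1, b5=1, b6=1, b7=1, b9=1, b10=0, b11=1, b12=1, b13=1, b14=0, b15=1, b17=0, b18=0, b19=1, b20=1, b21=0, b22=0, b23=1, b24=0, b25=0, b26=1, b27=0, b28=0, b29=1, b30=0, b31=1.
p1 = XOR of data positions {3,5,7,9,11,13,15,17,19,21,23,25,27,29,31} = 1⊕1⊕1⊕1⊕1⊕1⊕1⊕0⊕1⊕0⊕1⊕0⊕0⊕1⊕1 = 1
p2 = XOR of data positions {3,6,7,10,11,14,15,18,19,22,23,26,27,30,31} = 1⊕1⊕1⊕0⊕1⊕0⊕1⊕0⊕1⊕0⊕1⊕1⊕0⊕0⊕1 = 1
p4 = XOR of data positions {5,6,7,12,13,14,15,20,21,22,23,28,29,30,31} = 1⊕1⊕1⊕1⊕1⊕0⊕1⊕1⊕0⊕0⊕1⊕0⊕1⊕0⊕1 = 0
p8 = XOR of data positions {9,10,11,12,13,14,15,24,25,26,27,28,29,30,31} = 1⊕0⊕1⊕1⊕1⊕0⊕1⊕0⊕0⊕1⊕0⊕0⊕1⊕0⊕1 = 0
p16 = XOR of data positions {17,18,19,20,21,22,23,24,25,26,27,28,29,30,31} = 0⊕0⊕1⊕1⊕0⊕0⊕1⊕0⊕0⊕1⊕0⊕0⊕1⊕0⊕1 = 0
Codeword b1..b31 = 1110111010111010001100100100101

1110111010111010001100100100101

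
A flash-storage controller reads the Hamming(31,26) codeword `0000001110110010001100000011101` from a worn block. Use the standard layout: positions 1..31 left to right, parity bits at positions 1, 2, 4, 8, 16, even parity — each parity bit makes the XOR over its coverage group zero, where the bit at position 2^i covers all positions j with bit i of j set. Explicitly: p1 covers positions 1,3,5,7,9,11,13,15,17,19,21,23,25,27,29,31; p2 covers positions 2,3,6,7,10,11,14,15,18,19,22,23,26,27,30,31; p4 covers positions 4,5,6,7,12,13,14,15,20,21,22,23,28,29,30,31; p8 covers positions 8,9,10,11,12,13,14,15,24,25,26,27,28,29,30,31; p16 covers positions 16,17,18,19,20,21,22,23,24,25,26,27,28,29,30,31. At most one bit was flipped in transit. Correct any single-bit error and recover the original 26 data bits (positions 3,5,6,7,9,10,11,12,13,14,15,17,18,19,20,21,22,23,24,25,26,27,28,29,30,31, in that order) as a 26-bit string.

00011010001001100000011101

s1: b1⊕b3⊕b5⊕b7⊕b9⊕b11⊕b13⊕b15⊕b17⊕b19⊕b21⊕b23⊕b25⊕b27⊕b29⊕b31 = 0⊕0⊕0⊕1⊕1⊕1⊕0⊕1⊕0⊕1⊕0⊕0⊕0⊕1⊕1⊕1 = 0
s2: b2⊕b3⊕b6⊕b7⊕b10⊕b11⊕b14⊕b15⊕b18⊕b19⊕b22⊕b23⊕b26⊕b27⊕b30⊕b31 = 0⊕0⊕0⊕1⊕0⊕1⊕0⊕1⊕0⊕1⊕0⊕0⊕0⊕1⊕0⊕1 = 0
s4: b4⊕b5⊕b6⊕b7⊕b12⊕b13⊕b14⊕b15⊕b20⊕b21⊕b22⊕b23⊕b28⊕b29⊕b30⊕b31 = 0⊕0⊕0⊕1⊕1⊕0⊕0⊕1⊕1⊕0⊕0⊕0⊕1⊕1⊕0⊕1 = 1
s8: b8⊕b9⊕b10⊕b11⊕b12⊕b13⊕b14⊕b15⊕b24⊕b25⊕b26⊕b27⊕b28⊕b29⊕b30⊕b31 = 1⊕1⊕0⊕1⊕1⊕0⊕0⊕1⊕0⊕0⊕0⊕1⊕1⊕1⊕0⊕1 = 1
s16: b16⊕b17⊕b18⊕b19⊕b20⊕b21⊕b22⊕b23⊕b24⊕b25⊕b26⊕b27⊕b28⊕b29⊕b30⊕b31 = 0⊕0⊕0⊕1⊕1⊕0⊕0⊕0⊕0⊕0⊕0⊕1⊕1⊕1⊕0⊕1 = 0
Syndrome (s16...s1) = 01100 → position 12.
Flip bit 12: corrected codeword = 0000001110100010001100000011101
Data bits at positions 3,5,6,7,9,10,11,12,13,14,15,17,18,19,20,21,22,23,24,25,26,27,28,29,30,31: 00011010001001100000011101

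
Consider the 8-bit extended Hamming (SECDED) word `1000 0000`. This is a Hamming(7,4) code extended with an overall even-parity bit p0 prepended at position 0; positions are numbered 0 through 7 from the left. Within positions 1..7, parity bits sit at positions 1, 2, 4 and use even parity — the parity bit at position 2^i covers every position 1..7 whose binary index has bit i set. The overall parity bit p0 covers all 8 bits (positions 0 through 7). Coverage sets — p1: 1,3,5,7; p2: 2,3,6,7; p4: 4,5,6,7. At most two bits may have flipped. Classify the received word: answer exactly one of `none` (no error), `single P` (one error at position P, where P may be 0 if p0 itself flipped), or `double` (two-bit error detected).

single 0

s1: b1⊕b3⊕b5⊕b7 = 0⊕0⊕0⊕0 = 0
s2: b2⊕b3⊕b6⊕b7 = 0⊕0⊕0⊕0 = 0
s4: b4⊕b5⊕b6⊕b7 = 0⊕0⊕0⊕0 = 0
Syndrome (s4...s1) = 000 → position 0 (no error).
Overall parity (XOR of all 8 bits, including p0): 1⊕0⊕0⊕0⊕0⊕0⊕0⊕0 = 1
Overall=1, syndrome position=0 → single-bit error at position 0.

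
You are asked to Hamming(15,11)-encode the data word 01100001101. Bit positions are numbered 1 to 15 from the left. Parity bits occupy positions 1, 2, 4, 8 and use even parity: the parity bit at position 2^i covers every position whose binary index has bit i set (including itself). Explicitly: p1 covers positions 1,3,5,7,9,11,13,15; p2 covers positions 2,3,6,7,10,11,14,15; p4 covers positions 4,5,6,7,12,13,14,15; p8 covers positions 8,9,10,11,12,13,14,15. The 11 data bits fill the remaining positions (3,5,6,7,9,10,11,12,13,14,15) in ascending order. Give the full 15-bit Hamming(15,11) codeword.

100111010001101

Place data bits at non-power-of-two positions: b3=0, b5=1, b6=1, b7=0, b9=0, b10=0, b11=0, b12=1, b13=1, b14=0, b15=1.
p1 = XOR of data positions {3,5,7,9,11,13,15} = 0⊕1⊕0⊕0⊕0⊕1⊕1 = 1
p2 = XOR of data positions {3,6,7,10,11,14,15} = 0⊕1⊕0⊕0⊕0⊕0⊕1 = 0
p4 = XOR of data positions {5,6,7,12,13,14,15} = 1⊕1⊕0⊕1⊕1⊕0⊕1 = 1
p8 = XOR of data positions {9,10,11,12,13,14,15} = 0⊕0⊕0⊕1⊕1⊕0⊕1 = 1
Codeword b1..b15 = 100111010001101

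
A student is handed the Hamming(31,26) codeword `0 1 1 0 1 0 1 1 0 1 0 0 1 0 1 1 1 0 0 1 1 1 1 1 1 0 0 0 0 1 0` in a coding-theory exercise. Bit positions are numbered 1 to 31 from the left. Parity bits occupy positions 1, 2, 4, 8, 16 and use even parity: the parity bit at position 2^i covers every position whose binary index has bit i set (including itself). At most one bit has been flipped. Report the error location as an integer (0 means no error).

29

s1: b1⊕b3⊕b5⊕b7⊕b9⊕b11⊕b13⊕b15⊕b17⊕b19⊕b21⊕b23⊕b25⊕b27⊕b29⊕b31 = 0⊕1⊕1⊕1⊕0⊕0⊕1⊕1⊕1⊕0⊕1⊕1⊕1⊕0⊕0⊕0 = 1
s2: b2⊕b3⊕b6⊕b7⊕b10⊕b11⊕b14⊕b15⊕b18⊕b19⊕b22⊕b23⊕b26⊕b27⊕b30⊕b31 = 1⊕1⊕0⊕1⊕1⊕0⊕0⊕1⊕0⊕0⊕1⊕1⊕0⊕0⊕1⊕0 = 0
s4: b4⊕b5⊕b6⊕b7⊕b12⊕b13⊕b14⊕b15⊕b20⊕b21⊕b22⊕b23⊕b28⊕b29⊕b30⊕b31 = 0⊕1⊕0⊕1⊕0⊕1⊕0⊕1⊕1⊕1⊕1⊕1⊕0⊕0⊕1⊕0 = 1
s8: b8⊕b9⊕b10⊕b11⊕b12⊕b13⊕b14⊕b15⊕b24⊕b25⊕b26⊕b27⊕b28⊕b29⊕b30⊕b31 = 1⊕0⊕1⊕0⊕0⊕1⊕0⊕1⊕1⊕1⊕0⊕0⊕0⊕0⊕1⊕0 = 1
s16: b16⊕b17⊕b18⊕b19⊕b20⊕b21⊕b22⊕b23⊕b24⊕b25⊕b26⊕b27⊕b28⊕b29⊕b30⊕b31 = 1⊕1⊕0⊕0⊕1⊕1⊕1⊕1⊕1⊕1⊕0⊕0⊕0⊕0⊕1⊕0 = 1
Syndrome (s16...s1) = 11101 → position 29.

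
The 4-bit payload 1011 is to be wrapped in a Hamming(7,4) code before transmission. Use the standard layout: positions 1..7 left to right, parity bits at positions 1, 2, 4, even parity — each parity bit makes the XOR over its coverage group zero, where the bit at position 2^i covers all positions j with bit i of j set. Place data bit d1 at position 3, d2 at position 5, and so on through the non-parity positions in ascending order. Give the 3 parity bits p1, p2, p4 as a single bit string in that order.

Place data bits at non-power-of-two positions: b3=1, b5=0, b6=1, b7=1.
p1 = XOR of data positions {3,5,7} = 1⊕0⊕1 = 0
p2 = XOR of data positions {3,6,7} = 1⊕1⊕1 = 1
p4 = XOR of data positions {5,6,7} = 0⊕1⊕1 = 0
Parity bits p1,p2,p4 = 010

010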